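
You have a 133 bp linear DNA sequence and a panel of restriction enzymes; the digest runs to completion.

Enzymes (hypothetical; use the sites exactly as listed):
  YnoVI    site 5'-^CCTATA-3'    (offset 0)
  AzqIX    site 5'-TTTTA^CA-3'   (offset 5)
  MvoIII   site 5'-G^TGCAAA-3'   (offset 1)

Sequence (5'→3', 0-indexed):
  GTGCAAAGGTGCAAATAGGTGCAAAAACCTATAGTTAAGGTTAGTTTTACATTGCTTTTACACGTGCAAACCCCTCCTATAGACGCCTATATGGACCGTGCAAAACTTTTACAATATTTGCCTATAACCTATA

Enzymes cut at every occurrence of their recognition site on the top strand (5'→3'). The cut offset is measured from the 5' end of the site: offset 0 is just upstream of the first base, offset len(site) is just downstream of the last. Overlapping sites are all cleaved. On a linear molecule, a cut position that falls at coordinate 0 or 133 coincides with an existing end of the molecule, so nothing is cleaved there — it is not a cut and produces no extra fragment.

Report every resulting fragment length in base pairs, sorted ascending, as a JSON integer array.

[1,4,6,7,8,8,9,10,10,11,11,13,13,22]

Scan for sites:
  YnoVI CCTATA/0: at [27, 75, 85, 120, 127] ⇒ [27, 75, 85, 120, 127]
  AzqIX TTTTACA/5: at [44, 55, 106] ⇒ [49, 60, 111]
  MvoIII GTGCAAA/1: at [0, 8, 18, 63, 97] ⇒ [1, 9, 19, 64, 98]

Pooled cuts: [1, 9, 19, 27, 49, 60, 64, 75, 85, 98, 111, 120, 127]

Fragments:
  [0,1): 1 bp
  [1,9): 8 bp
  [9,19): 10 bp
  [19,27): 8 bp
  [27,49): 22 bp
  [49,60): 11 bp
  [60,64): 4 bp
  [64,75): 11 bp
  [75,85): 10 bp
  [85,98): 13 bp
  [98,111): 13 bp
  [111,120): 9 bp
  [120,127): 7 bp
  [127,133): 6 bp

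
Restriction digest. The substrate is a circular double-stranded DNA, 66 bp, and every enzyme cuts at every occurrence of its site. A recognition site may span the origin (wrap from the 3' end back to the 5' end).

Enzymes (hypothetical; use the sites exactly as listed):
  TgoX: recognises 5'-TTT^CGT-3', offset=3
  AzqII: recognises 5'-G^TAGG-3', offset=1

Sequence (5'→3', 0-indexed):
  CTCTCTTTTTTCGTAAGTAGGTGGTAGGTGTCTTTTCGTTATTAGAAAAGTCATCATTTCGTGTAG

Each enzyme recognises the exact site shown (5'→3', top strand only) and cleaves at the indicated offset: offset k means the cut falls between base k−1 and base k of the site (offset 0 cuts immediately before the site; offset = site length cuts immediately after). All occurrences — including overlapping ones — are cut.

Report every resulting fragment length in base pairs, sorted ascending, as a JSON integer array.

[6,7,12,18,23]

Per-enzyme occurrences:
  TgoX TTTCGT/3: at [8, 33, 56] ⇒ [11, 36, 59]
  AzqII GTAGG/1: at [16, 23] ⇒ [17, 24]

Pooled cuts: [11, 17, 24, 36, 59]

Fragment lengths:
  11→17: 6 bp
  17→24: 7 bp
  24→36: 12 bp
  36→59: 23 bp
  59→11 (wrap): 66-59+11 = 18 bp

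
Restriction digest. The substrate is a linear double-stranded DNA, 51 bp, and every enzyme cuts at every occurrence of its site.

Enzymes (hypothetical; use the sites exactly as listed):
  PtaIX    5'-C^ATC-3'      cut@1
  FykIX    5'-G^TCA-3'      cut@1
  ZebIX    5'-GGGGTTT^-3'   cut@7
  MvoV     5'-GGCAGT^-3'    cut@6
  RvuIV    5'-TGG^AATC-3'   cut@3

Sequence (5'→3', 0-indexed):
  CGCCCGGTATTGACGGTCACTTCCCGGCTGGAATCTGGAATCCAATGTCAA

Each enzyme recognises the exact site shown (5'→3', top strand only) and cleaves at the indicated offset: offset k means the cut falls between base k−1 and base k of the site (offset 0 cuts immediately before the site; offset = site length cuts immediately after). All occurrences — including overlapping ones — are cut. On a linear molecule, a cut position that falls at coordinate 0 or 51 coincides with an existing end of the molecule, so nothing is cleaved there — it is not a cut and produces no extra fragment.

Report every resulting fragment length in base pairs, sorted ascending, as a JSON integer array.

Scan for sites:
  PtaIX (CATC, off=1): no sites
  FykIX GTCA/1: at [15, 46] ⇒ [16, 47]
  ZebIX (GGGGTTT, off=7): no sites
  MvoV (GGCAGT, off=6): no sites
  RvuIV TGGAATC/3: at [28, 35] ⇒ [31, 38]

All cut coordinates (distinct, sorted): [16, 31, 38, 47]

Fragments:
  [0,16): 16 bp
  [16,31): 15 bp
  [31,38): 7 bp
  [38,47): 9 bp
  [47,51): 4 bp

[4,7,9,15,16]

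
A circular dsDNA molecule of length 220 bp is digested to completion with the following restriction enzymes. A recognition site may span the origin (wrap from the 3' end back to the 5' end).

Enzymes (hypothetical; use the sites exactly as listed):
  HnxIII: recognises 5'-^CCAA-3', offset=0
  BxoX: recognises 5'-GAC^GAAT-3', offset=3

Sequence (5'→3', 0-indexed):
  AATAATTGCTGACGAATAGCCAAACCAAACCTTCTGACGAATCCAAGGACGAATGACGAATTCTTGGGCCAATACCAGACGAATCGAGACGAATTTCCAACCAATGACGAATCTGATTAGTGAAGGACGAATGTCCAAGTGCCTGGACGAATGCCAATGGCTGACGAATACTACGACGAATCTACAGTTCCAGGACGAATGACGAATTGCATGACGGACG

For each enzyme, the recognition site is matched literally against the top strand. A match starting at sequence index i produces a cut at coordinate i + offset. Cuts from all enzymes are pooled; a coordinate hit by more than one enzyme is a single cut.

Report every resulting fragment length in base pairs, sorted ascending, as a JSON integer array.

Site scan:
  HnxIII CCAA/0: at [19, 24, 42, 68, 96, 100, 134, 153] ⇒ [19, 24, 42, 68, 96, 100, 134, 153]
  BxoX GACGAAT/3: at [10, 35, 47, 54, 77, 87, 105, 125, 145, 162, 174, 193, 200, 216] ⇒ [13, 38, 50, 57, 80, 90, 108, 128, 148, 165, 177, 196, 203, 219]

Pooled cuts: [13, 19, 24, 38, 42, 50, 57, 68, 80, 90, 96, 100, 108, 128, 134, 148, 153, 165, 177, 196, 203, 219]

Fragments:
  13→19: 6 bp
  19→24: 5 bp
  24→38: 14 bp
  38→42: 4 bp
  42→50: 8 bp
  50→57: 7 bp
  57→68: 11 bp
  68→80: 12 bp
  80→90: 10 bp
  90→96: 6 bp
  96→100: 4 bp
  100→108: 8 bp
  108→128: 20 bp
  128→134: 6 bp
  134→148: 14 bp
  148→153: 5 bp
  153→165: 12 bp
  165→177: 12 bp
  177→196: 19 bp
  196→203: 7 bp
  203→219: 16 bp
  219→13 (wrap): 220-219+13 = 14 bp

[4,4,5,5,6,6,6,7,7,8,8,10,11,12,12,12,14,14,14,16,19,20]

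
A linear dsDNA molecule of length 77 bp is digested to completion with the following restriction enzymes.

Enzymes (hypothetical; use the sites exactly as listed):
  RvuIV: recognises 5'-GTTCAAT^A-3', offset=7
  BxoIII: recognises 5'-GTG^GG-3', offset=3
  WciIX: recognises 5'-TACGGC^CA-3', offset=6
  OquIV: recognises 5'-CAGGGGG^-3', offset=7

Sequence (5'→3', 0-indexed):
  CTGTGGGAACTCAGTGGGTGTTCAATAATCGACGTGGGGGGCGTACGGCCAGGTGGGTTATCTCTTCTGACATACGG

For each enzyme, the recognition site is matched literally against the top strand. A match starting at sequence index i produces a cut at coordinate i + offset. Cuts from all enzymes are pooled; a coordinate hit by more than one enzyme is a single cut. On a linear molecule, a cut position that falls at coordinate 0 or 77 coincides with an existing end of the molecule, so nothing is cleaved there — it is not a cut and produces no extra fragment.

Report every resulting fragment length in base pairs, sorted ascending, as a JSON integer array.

[5,6,10,10,11,13,22]

Scan for sites:
  RvuIV GTTCAATA/7: at [19] ⇒ [26]
  BxoIII GTGGG/3: at [2, 13, 33, 52] ⇒ [5, 16, 36, 55]
  WciIX TACGGCCA/6: at [43] ⇒ [49]
  OquIV (CAGGGGG, off=7): no sites

Pooled cuts: [5, 16, 26, 36, 49, 55]

Fragments:
  [0,5): 5 bp
  [5,16): 11 bp
  [16,26): 10 bp
  [26,36): 10 bp
  [36,49): 13 bp
  [49,55): 6 bp
  [55,77): 22 bp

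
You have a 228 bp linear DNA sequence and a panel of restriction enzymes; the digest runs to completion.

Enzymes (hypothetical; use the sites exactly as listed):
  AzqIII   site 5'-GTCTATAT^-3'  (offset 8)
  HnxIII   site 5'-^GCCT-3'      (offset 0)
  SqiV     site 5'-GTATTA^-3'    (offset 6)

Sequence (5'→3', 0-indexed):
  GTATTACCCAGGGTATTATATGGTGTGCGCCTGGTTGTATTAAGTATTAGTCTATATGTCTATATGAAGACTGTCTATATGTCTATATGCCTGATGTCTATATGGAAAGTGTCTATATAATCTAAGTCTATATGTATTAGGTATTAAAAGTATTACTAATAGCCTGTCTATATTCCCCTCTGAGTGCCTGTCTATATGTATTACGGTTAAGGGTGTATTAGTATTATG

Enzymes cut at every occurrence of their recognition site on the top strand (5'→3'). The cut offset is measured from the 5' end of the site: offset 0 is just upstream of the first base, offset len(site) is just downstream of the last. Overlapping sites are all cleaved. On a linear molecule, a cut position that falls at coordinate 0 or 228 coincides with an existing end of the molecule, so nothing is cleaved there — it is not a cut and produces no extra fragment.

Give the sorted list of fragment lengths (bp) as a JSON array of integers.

Site scan:
  AzqIII (GTCTATAT, off=8): starts [49, 57, 72, 80, 95, 110, 125, 165, 189] → cuts [57, 65, 80, 88, 103, 118, 133, 173, 197]
  HnxIII (GCCT, off=0): starts [28, 88, 161, 185] → cuts [28, 88, 161, 185]
  SqiV (GTATTA, off=6): starts [0, 12, 36, 43, 133, 140, 149, 197, 214, 220] → cuts [6, 18, 42, 49, 139, 146, 155, 203, 220, 226]

Pooled cuts: [6, 18, 28, 42, 49, 57, 65, 80, 88, 103, 118, 133, 139, 146, 155, 161, 173, 185, 197, 203, 220, 226]

Fragments:
  [0,6): 6 bp
  [6,18): 12 bp
  [18,28): 10 bp
  [28,42): 14 bp
  [42,49): 7 bp
  [49,57): 8 bp
  [57,65): 8 bp
  [65,80): 15 bp
  [80,88): 8 bp
  [88,103): 15 bp
  [103,118): 15 bp
  [118,133): 15 bp
  [133,139): 6 bp
  [139,146): 7 bp
  [146,155): 9 bp
  [155,161): 6 bp
  [161,173): 12 bp
  [173,185): 12 bp
  [185,197): 12 bp
  [197,203): 6 bp
  [203,220): 17 bp
  [220,226): 6 bp
  [226,228): 2 bp

[2,6,6,6,6,6,7,7,8,8,8,9,10,12,12,12,12,14,15,15,15,15,17]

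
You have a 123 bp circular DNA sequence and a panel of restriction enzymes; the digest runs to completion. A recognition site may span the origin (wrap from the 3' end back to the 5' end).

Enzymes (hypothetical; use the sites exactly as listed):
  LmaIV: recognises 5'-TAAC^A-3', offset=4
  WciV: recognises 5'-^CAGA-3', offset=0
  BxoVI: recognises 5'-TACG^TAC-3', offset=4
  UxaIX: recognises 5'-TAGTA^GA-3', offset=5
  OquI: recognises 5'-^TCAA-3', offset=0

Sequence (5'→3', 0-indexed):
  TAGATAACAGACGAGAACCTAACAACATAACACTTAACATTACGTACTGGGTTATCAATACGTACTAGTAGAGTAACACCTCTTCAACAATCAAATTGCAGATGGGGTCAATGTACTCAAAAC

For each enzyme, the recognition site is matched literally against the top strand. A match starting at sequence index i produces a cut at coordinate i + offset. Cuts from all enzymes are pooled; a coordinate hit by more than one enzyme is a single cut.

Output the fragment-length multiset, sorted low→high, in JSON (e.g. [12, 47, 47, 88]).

[1,6,6,7,7,7,8,8,8,8,9,9,10,14,15]

Scan for sites:
  LmaIV (TAACA, off=4): starts [4, 19, 27, 34, 73] → cuts [8, 23, 31, 38, 77]
  WciV (CAGA, off=0): starts [7, 98] → cuts [7, 98]
  BxoVI (TACGTAC, off=4): starts [40, 58] → cuts [44, 62]
  UxaIX (TAGTAGA, off=5): starts [65] → cuts [70]
  OquI (TCAA, off=0): starts [54, 83, 90, 107, 116] → cuts [54, 83, 90, 107, 116]

Pooled cuts: [7, 8, 23, 31, 38, 44, 54, 62, 70, 77, 83, 90, 98, 107, 116]

Fragment lengths:
  7→8: 1 bp
  8→23: 15 bp
  23→31: 8 bp
  31→38: 7 bp
  38→44: 6 bp
  44→54: 10 bp
  54→62: 8 bp
  62→70: 8 bp
  70→77: 7 bp
  77→83: 6 bp
  83→90: 7 bp
  90→98: 8 bp
  98→107: 9 bp
  107→116: 9 bp
  116→7 (wrap): 123-116+7 = 14 bp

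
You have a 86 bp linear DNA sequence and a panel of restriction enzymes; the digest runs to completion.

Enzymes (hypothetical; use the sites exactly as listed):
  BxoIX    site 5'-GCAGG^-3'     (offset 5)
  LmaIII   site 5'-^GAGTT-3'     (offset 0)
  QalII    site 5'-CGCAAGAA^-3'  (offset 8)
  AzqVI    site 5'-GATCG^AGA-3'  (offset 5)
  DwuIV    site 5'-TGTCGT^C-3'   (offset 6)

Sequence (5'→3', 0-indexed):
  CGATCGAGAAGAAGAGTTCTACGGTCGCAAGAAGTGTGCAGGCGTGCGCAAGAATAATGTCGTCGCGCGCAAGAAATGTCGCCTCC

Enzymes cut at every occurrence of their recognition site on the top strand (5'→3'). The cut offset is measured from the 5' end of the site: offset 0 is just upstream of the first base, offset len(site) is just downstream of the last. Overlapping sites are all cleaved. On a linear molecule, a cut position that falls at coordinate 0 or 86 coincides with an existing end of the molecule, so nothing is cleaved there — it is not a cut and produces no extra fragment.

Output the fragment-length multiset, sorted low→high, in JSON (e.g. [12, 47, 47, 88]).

[6,7,9,9,11,12,12,20]

Site scan:
  BxoIX (GCAGG, off=5): starts [37] → cuts [42]
  LmaIII (GAGTT, off=0): starts [13] → cuts [13]
  QalII (CGCAAGAA, off=8): starts [25, 46, 67] → cuts [33, 54, 75]
  AzqVI (GATCGAGA, off=5): starts [1] → cuts [6]
  DwuIV (TGTCGTC, off=6): starts [57] → cuts [63]

All cut coordinates (distinct, sorted): [6, 13, 33, 42, 54, 63, 75]

Fragment lengths:
  [0,6): 6 bp
  [6,13): 7 bp
  [13,33): 20 bp
  [33,42): 9 bp
  [42,54): 12 bp
  [54,63): 9 bp
  [63,75): 12 bp
  [75,86): 11 bp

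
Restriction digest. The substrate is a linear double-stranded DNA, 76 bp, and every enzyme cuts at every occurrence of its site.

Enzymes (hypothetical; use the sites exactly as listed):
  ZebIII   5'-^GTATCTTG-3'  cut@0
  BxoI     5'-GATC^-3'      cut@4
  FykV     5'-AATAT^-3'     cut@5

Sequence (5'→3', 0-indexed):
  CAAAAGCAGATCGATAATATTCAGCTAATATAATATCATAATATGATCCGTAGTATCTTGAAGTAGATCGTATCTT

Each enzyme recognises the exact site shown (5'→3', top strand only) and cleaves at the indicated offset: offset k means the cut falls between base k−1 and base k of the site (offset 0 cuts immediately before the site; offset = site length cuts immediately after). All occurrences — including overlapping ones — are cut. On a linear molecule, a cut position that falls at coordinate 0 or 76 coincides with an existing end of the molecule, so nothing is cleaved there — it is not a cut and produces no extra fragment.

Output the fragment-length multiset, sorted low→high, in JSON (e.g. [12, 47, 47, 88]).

[4,4,5,7,8,8,11,12,17]

Scan for sites:
  ZebIII (GTATCTTG, off=0): starts [52] → cuts [52]
  BxoI (GATC, off=4): starts [8, 44, 65] → cuts [12, 48, 69]
  FykV (AATAT, off=5): starts [15, 26, 31, 39] → cuts [20, 31, 36, 44]

All cut coordinates (distinct, sorted): [12, 20, 31, 36, 44, 48, 52, 69]

Fragments:
  [0,12): 12 bp
  [12,20): 8 bp
  [20,31): 11 bp
  [31,36): 5 bp
  [36,44): 8 bp
  [44,48): 4 bp
  [48,52): 4 bp
  [52,69): 17 bp
  [69,76): 7 bp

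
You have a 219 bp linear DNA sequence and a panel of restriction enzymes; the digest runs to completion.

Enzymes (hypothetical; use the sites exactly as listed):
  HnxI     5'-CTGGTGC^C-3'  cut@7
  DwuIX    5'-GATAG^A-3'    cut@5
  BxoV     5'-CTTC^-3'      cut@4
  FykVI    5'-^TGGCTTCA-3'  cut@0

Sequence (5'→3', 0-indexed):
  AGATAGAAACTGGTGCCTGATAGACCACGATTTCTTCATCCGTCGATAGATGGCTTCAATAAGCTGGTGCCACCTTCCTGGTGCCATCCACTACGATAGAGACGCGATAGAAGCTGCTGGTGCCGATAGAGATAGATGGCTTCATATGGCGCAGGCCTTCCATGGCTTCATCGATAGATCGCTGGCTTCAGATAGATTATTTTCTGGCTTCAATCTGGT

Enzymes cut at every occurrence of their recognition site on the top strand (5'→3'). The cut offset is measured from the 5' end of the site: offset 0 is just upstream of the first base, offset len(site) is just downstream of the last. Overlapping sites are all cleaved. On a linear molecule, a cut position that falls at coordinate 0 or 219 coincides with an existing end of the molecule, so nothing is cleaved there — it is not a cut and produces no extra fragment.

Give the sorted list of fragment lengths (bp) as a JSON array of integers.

Scan for sites:
  HnxI (CTGGTGCC, off=7): starts [9, 63, 77, 116] → cuts [16, 70, 84, 123]
  DwuIX (GATAGA, off=5): starts [1, 18, 44, 94, 105, 124, 130, 172, 190] → cuts [6, 23, 49, 99, 110, 129, 135, 177, 195]
  BxoV (CTTC, off=4): starts [33, 53, 73, 139, 156, 165, 185, 207] → cuts [37, 57, 77, 143, 160, 169, 189, 211]
  FykVI (TGGCTTCA, off=0): starts [50, 136, 162, 182, 204] → cuts [50, 136, 162, 182, 204]

Pooled cuts: [6, 16, 23, 37, 49, 50, 57, 70, 77, 84, 99, 110, 123, 129, 135, 136, 143, 160, 162, 169, 177, 182, 189, 195, 204, 211]

Fragments:
  [0,6): 6 bp
  [6,16): 10 bp
  [16,23): 7 bp
  [23,37): 14 bp
  [37,49): 12 bp
  [49,50): 1 bp
  [50,57): 7 bp
  [57,70): 13 bp
  [70,77): 7 bp
  [77,84): 7 bp
  [84,99): 15 bp
  [99,110): 11 bp
  [110,123): 13 bp
  [123,129): 6 bp
  [129,135): 6 bp
  [135,136): 1 bp
  [136,143): 7 bp
  [143,160): 17 bp
  [160,162): 2 bp
  [162,169): 7 bp
  [169,177): 8 bp
  [177,182): 5 bp
  [182,189): 7 bp
  [189,195): 6 bp
  [195,204): 9 bp
  [204,211): 7 bp
  [211,219): 8 bp

[1,1,2,5,6,6,6,6,7,7,7,7,7,7,7,7,8,8,9,10,11,12,13,13,14,15,17]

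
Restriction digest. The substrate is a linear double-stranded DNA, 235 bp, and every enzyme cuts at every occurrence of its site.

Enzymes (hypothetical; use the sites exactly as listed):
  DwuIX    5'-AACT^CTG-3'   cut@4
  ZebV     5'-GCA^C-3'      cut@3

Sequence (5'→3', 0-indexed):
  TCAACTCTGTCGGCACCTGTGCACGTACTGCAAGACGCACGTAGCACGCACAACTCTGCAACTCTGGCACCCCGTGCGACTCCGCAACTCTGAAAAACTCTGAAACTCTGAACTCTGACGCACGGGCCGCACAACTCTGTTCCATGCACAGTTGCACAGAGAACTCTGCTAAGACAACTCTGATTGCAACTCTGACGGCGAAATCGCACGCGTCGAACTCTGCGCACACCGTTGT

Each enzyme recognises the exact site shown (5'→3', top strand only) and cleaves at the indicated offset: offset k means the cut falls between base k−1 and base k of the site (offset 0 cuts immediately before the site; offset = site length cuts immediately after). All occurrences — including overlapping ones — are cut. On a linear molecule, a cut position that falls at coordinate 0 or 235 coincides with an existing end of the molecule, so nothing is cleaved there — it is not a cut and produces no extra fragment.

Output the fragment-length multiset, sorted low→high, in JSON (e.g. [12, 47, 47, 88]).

Scan for sites:
  DwuIX (AACTCTG, off=4): starts [2, 51, 59, 85, 95, 103, 110, 132, 161, 175, 187, 215] → cuts [6, 55, 63, 89, 99, 107, 114, 136, 165, 179, 191, 219]
  ZebV (GCAC, off=3): starts [12, 20, 36, 43, 47, 66, 119, 128, 145, 153, 205, 223] → cuts [15, 23, 39, 46, 50, 69, 122, 131, 148, 156, 208, 226]

Pooled cuts: [6, 15, 23, 39, 46, 50, 55, 63, 69, 89, 99, 107, 114, 122, 131, 136, 148, 156, 165, 179, 191, 208, 219, 226]

Fragment lengths:
  [0,6): 6 bp
  [6,15): 9 bp
  [15,23): 8 bp
  [23,39): 16 bp
  [39,46): 7 bp
  [46,50): 4 bp
  [50,55): 5 bp
  [55,63): 8 bp
  [63,69): 6 bp
  [69,89): 20 bp
  [89,99): 10 bp
  [99,107): 8 bp
  [107,114): 7 bp
  [114,122): 8 bp
  [122,131): 9 bp
  [131,136): 5 bp
  [136,148): 12 bp
  [148,156): 8 bp
  [156,165): 9 bp
  [165,179): 14 bp
  [179,191): 12 bp
  [191,208): 17 bp
  [208,219): 11 bp
  [219,226): 7 bp
  [226,235): 9 bp

[4,5,5,6,6,7,7,7,8,8,8,8,8,9,9,9,9,10,11,12,12,14,16,17,20]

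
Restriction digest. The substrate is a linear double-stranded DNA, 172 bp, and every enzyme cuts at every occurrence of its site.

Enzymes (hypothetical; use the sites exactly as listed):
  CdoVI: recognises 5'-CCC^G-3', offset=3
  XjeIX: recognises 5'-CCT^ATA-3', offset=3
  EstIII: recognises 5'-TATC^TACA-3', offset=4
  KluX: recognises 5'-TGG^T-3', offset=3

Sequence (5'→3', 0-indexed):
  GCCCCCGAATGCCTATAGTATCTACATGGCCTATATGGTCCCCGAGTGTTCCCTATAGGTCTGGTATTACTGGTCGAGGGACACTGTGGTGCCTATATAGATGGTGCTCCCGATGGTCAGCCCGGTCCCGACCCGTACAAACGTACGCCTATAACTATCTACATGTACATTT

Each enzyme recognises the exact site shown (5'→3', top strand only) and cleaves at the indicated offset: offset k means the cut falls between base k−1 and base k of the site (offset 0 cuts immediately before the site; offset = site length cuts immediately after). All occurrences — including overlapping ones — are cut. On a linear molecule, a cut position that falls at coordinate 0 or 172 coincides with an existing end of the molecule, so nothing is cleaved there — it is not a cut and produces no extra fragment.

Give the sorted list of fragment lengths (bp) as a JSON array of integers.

[5,5,5,5,6,6,6,7,7,8,8,9,9,10,10,10,11,13,16,16]

Per-enzyme occurrences:
  CdoVI CCCG/3: at [3, 40, 108, 120, 126, 131] ⇒ [6, 43, 111, 123, 129, 134]
  XjeIX CCTATA/3: at [11, 29, 51, 91, 147] ⇒ [14, 32, 54, 94, 150]
  EstIII TATCTACA/4: at [18, 155] ⇒ [22, 159]
  KluX TGGT/3: at [35, 61, 70, 86, 101, 113] ⇒ [38, 64, 73, 89, 104, 116]

All cut coordinates (distinct, sorted): [6, 14, 22, 32, 38, 43, 54, 64, 73, 89, 94, 104, 111, 116, 123, 129, 134, 150, 159]

Fragment lengths:
  [0,6): 6 bp
  [6,14): 8 bp
  [14,22): 8 bp
  [22,32): 10 bp
  [32,38): 6 bp
  [38,43): 5 bp
  [43,54): 11 bp
  [54,64): 10 bp
  [64,73): 9 bp
  [73,89): 16 bp
  [89,94): 5 bp
  [94,104): 10 bp
  [104,111): 7 bp
  [111,116): 5 bp
  [116,123): 7 bp
  [123,129): 6 bp
  [129,134): 5 bp
  [134,150): 16 bp
  [150,159): 9 bp
  [159,172): 13 bp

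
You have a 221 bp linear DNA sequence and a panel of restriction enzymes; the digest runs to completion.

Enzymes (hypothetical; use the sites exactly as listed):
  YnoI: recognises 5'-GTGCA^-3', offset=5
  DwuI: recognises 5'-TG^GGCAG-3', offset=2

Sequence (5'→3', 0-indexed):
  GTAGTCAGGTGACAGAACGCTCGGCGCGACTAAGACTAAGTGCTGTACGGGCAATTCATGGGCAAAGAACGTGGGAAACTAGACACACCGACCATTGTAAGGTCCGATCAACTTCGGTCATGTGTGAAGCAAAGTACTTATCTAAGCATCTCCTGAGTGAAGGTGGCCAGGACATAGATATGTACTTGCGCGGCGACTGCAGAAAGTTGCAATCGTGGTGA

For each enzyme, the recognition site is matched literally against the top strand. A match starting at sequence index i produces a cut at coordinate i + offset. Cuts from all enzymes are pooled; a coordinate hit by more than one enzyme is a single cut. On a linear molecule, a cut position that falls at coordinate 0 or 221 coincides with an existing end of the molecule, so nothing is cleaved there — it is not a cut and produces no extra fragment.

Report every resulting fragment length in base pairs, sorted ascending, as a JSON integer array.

[221]

Scan for sites:
  YnoI (GTGCA, off=5): no sites
  DwuI (TGGGCAG, off=2): no sites

All cut coordinates (distinct, sorted): ∅

Fragment lengths:
  no cuts → one linear fragment of 221 bp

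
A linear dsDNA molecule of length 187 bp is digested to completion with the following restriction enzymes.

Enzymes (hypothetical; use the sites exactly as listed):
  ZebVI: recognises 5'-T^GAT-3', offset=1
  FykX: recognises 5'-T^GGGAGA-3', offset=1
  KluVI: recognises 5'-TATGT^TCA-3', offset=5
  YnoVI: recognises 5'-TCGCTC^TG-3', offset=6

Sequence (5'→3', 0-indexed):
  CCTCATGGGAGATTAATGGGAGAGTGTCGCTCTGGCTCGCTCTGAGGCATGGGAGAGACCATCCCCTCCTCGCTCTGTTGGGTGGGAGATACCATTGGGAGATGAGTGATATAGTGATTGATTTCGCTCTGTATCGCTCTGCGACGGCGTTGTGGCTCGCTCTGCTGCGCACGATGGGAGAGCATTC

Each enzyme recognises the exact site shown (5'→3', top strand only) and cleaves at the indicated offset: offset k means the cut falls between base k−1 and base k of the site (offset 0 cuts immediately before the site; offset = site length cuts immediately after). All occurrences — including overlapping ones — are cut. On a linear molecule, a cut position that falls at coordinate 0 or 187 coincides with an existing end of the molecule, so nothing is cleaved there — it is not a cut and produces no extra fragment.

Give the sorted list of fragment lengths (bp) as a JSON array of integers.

[4,6,8,8,8,10,10,10,11,11,12,13,13,15,23,25]

Per-enzyme occurrences:
  ZebVI (TGAT, off=1): starts [106, 114, 118] → cuts [107, 115, 119]
  FykX (TGGGAGA, off=1): starts [5, 16, 49, 82, 95, 174] → cuts [6, 17, 50, 83, 96, 175]
  KluVI (TATGTTCA, off=5): no sites
  YnoVI (TCGCTCTG, off=6): starts [26, 36, 69, 123, 133, 156] → cuts [32, 42, 75, 129, 139, 162]

All cut coordinates (distinct, sorted): [6, 17, 32, 42, 50, 75, 83, 96, 107, 115, 119, 129, 139, 162, 175]

Fragments:
  [0,6): 6 bp
  [6,17): 11 bp
  [17,32): 15 bp
  [32,42): 10 bp
  [42,50): 8 bp
  [50,75): 25 bp
  [75,83): 8 bp
  [83,96): 13 bp
  [96,107): 11 bp
  [107,115): 8 bp
  [115,119): 4 bp
  [119,129): 10 bp
  [129,139): 10 bp
  [139,162): 23 bp
  [162,175): 13 bp
  [175,187): 12 bp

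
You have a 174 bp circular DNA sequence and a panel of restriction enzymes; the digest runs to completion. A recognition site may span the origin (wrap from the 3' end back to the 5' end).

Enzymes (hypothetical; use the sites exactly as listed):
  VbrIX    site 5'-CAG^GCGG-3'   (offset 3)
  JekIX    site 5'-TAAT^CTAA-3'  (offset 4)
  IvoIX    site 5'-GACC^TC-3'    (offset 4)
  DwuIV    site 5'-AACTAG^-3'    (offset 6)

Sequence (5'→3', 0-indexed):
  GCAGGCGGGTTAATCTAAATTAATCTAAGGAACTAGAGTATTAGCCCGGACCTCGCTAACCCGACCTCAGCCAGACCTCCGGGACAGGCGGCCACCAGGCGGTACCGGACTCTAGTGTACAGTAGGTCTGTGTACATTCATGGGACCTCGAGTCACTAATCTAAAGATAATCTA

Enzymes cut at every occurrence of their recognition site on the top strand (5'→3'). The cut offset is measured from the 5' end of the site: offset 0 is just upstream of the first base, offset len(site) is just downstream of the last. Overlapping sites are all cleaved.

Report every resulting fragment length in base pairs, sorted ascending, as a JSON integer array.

[10,10,10,11,11,12,13,14,16,18,49]

Site scan:
  VbrIX CAGGCGG/3: at [1, 84, 95] ⇒ [4, 87, 98]
  JekIX TAATCTAA/4: at [10, 20, 156] ⇒ [14, 24, 160]
  IvoIX GACCTC/4: at [48, 62, 73, 143] ⇒ [52, 66, 77, 147]
  DwuIV AACTAG/6: at [30] ⇒ [36]

All cut coordinates (distinct, sorted): [4, 14, 24, 36, 52, 66, 77, 87, 98, 147, 160]

Fragments:
  4→14: 10 bp
  14→24: 10 bp
  24→36: 12 bp
  36→52: 16 bp
  52→66: 14 bp
  66→77: 11 bp
  77→87: 10 bp
  87→98: 11 bp
  98→147: 49 bp
  147→160: 13 bp
  160→4 (wrap): 174-160+4 = 18 bp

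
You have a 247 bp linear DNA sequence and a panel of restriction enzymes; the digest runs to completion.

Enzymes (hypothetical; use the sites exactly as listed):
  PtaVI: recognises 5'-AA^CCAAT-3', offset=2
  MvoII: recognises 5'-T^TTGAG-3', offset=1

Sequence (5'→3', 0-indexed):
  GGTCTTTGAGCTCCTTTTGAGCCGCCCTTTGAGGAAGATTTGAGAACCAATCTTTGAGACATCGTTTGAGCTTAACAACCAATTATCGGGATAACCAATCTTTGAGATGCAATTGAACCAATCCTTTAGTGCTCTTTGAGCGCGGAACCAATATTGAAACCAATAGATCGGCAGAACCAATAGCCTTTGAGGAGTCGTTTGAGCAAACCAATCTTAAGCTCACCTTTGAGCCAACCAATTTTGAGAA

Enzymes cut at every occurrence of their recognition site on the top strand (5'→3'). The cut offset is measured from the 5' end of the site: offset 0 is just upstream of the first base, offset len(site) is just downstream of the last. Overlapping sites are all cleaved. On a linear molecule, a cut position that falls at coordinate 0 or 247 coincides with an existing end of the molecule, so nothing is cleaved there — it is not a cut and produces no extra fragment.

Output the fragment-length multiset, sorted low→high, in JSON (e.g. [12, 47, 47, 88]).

[5,6,7,7,7,7,9,9,10,11,11,12,12,12,12,12,13,16,16,17,18,18]

Site scan:
  PtaVI (AACCAAT, off=2): starts [44, 76, 92, 115, 145, 157, 174, 205, 232] → cuts [46, 78, 94, 117, 147, 159, 176, 207, 234]
  MvoII (TTTGAG, off=1): starts [4, 15, 27, 38, 52, 64, 100, 134, 185, 197, 224, 239] → cuts [5, 16, 28, 39, 53, 65, 101, 135, 186, 198, 225, 240]

Pooled cuts: [5, 16, 28, 39, 46, 53, 65, 78, 94, 101, 117, 135, 147, 159, 176, 186, 198, 207, 225, 234, 240]

Fragment lengths:
  [0,5): 5 bp
  [5,16): 11 bp
  [16,28): 12 bp
  [28,39): 11 bp
  [39,46): 7 bp
  [46,53): 7 bp
  [53,65): 12 bp
  [65,78): 13 bp
  [78,94): 16 bp
  [94,101): 7 bp
  [101,117): 16 bp
  [117,135): 18 bp
  [135,147): 12 bp
  [147,159): 12 bp
  [159,176): 17 bp
  [176,186): 10 bp
  [186,198): 12 bp
  [198,207): 9 bp
  [207,225): 18 bp
  [225,234): 9 bp
  [234,240): 6 bp
  [240,247): 7 bp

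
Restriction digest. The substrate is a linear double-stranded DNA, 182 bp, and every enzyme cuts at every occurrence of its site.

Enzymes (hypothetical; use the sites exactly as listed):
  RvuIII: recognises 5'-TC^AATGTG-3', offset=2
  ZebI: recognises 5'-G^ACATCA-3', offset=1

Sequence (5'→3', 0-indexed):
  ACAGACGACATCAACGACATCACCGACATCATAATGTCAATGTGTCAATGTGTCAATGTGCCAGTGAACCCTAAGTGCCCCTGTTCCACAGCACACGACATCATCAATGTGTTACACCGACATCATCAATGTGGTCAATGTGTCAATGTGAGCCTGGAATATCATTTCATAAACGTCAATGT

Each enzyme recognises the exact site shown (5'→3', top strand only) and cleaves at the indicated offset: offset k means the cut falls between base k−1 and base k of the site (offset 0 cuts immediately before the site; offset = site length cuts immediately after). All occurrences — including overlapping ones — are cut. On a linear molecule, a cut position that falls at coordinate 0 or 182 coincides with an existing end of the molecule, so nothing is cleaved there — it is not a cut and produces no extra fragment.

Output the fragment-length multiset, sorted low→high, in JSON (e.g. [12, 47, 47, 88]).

[7,8,8,8,8,8,9,9,9,13,14,38,43]

Site scan:
  RvuIII TCAATGTG/2: at [36, 44, 52, 103, 125, 134, 142] ⇒ [38, 46, 54, 105, 127, 136, 144]
  ZebI GACATCA/1: at [6, 15, 24, 96, 118] ⇒ [7, 16, 25, 97, 119]

Pooled cuts: [7, 16, 25, 38, 46, 54, 97, 105, 119, 127, 136, 144]

Fragment lengths:
  [0,7): 7 bp
  [7,16): 9 bp
  [16,25): 9 bp
  [25,38): 13 bp
  [38,46): 8 bp
  [46,54): 8 bp
  [54,97): 43 bp
  [97,105): 8 bp
  [105,119): 14 bp
  [119,127): 8 bp
  [127,136): 9 bp
  [136,144): 8 bp
  [144,182): 38 bp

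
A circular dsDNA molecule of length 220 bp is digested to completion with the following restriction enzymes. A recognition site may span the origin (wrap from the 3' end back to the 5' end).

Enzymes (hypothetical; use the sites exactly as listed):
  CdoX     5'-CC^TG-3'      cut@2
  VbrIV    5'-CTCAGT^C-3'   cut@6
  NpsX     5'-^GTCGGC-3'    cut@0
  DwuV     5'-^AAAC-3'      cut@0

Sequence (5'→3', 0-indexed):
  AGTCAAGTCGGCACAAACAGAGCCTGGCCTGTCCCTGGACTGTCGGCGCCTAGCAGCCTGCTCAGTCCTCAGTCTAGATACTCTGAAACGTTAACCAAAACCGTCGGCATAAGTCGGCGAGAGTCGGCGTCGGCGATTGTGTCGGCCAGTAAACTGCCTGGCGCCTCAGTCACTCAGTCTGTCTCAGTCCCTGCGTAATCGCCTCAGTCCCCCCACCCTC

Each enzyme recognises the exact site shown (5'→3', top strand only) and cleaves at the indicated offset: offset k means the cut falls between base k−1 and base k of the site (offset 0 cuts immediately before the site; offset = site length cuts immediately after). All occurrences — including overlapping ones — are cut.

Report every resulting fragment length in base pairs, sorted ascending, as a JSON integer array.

Site scan:
  CdoX (CCTG, off=2): starts [22, 27, 33, 56, 156, 189] → cuts [24, 29, 35, 58, 158, 191]
  VbrIV (CTCAGTC, off=6): starts [60, 67, 164, 172, 182, 202, 217] → cuts [3, 66, 73, 170, 178, 188, 208]
  NpsX (GTCGGC, off=0): starts [6, 41, 102, 112, 122, 128, 140] → cuts [6, 41, 102, 112, 122, 128, 140]
  DwuV (AAAC, off=0): starts [14, 85, 97, 150] → cuts [14, 85, 97, 150]

Pooled cuts: [3, 6, 14, 24, 29, 35, 41, 58, 66, 73, 85, 97, 102, 112, 122, 128, 140, 150, 158, 170, 178, 188, 191, 208]

Fragment lengths:
  3→6: 3 bp
  6→14: 8 bp
  14→24: 10 bp
  24→29: 5 bp
  29→35: 6 bp
  35→41: 6 bp
  41→58: 17 bp
  58→66: 8 bp
  66→73: 7 bp
  73→85: 12 bp
  85→97: 12 bp
  97→102: 5 bp
  102→112: 10 bp
  112→122: 10 bp
  122→128: 6 bp
  128→140: 12 bp
  140→150: 10 bp
  150→158: 8 bp
  158→170: 12 bp
  170→178: 8 bp
  178→188: 10 bp
  188→191: 3 bp
  191→208: 17 bp
  208→3 (wrap): 220-208+3 = 15 bp

[3,3,5,5,6,6,6,7,8,8,8,8,10,10,10,10,10,12,12,12,12,15,17,17]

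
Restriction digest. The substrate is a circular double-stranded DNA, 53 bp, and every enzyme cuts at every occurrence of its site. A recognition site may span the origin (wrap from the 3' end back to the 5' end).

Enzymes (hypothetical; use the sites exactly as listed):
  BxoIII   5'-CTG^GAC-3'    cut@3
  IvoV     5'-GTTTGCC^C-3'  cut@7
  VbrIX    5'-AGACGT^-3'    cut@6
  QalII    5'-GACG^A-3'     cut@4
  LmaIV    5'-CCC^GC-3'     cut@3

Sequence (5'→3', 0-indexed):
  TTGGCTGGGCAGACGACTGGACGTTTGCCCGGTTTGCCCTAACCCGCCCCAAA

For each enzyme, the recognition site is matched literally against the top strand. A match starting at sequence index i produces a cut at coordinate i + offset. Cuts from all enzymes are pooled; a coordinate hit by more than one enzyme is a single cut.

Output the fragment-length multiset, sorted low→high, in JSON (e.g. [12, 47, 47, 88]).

[4,7,9,10,23]

Per-enzyme occurrences:
  BxoIII CTGGAC/3: at [16] ⇒ [19]
  IvoV GTTTGCCC/7: at [22, 31] ⇒ [29, 38]
  VbrIX (AGACGT, off=6): no sites
  QalII GACGA/4: at [11] ⇒ [15]
  LmaIV CCCGC/3: at [42] ⇒ [45]

Pooled cuts: [15, 19, 29, 38, 45]

Fragments:
  15→19: 4 bp
  19→29: 10 bp
  29→38: 9 bp
  38→45: 7 bp
  45→15 (wrap): 53-45+15 = 23 bp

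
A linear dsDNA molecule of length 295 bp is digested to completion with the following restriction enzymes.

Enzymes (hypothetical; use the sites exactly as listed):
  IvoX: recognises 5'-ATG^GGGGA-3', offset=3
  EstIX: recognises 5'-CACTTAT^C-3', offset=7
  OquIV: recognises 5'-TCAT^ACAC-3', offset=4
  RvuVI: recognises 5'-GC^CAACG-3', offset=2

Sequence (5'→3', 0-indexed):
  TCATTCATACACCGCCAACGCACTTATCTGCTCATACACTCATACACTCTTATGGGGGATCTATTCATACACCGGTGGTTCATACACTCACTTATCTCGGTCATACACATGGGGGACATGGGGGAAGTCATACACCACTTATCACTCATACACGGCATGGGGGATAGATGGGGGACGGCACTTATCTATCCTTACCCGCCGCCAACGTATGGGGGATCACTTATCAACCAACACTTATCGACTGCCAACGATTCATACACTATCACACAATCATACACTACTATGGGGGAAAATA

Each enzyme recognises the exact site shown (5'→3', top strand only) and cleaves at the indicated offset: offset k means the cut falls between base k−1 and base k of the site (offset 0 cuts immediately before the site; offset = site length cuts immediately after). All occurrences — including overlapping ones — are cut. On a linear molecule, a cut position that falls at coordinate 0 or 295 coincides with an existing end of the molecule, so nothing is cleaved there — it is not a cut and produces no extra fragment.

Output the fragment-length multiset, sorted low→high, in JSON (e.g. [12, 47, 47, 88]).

Scan for sites:
  IvoX (ATGGGGGA, off=3): starts [51, 108, 117, 156, 167, 208, 282] → cuts [54, 111, 120, 159, 170, 211, 285]
  EstIX (CACTTATC, off=7): starts [20, 88, 135, 178, 217, 231] → cuts [27, 95, 142, 185, 224, 238]
  OquIV (TCATACAC, off=4): starts [4, 31, 39, 64, 79, 100, 127, 145, 252, 270] → cuts [8, 35, 43, 68, 83, 104, 131, 149, 256, 274]
  RvuVI (GCCAACG, off=2): starts [13, 200, 243] → cuts [15, 202, 245]

All cut coordinates (distinct, sorted): [8, 15, 27, 35, 43, 54, 68, 83, 95, 104, 111, 120, 131, 142, 149, 159, 170, 185, 202, 211, 224, 238, 245, 256, 274, 285]

Fragment lengths:
  [0,8): 8 bp
  [8,15): 7 bp
  [15,27): 12 bp
  [27,35): 8 bp
  [35,43): 8 bp
  [43,54): 11 bp
  [54,68): 14 bp
  [68,83): 15 bp
  [83,95): 12 bp
  [95,104): 9 bp
  [104,111): 7 bp
  [111,120): 9 bp
  [120,131): 11 bp
  [131,142): 11 bp
  [142,149): 7 bp
  [149,159): 10 bp
  [159,170): 11 bp
  [170,185): 15 bp
  [185,202): 17 bp
  [202,211): 9 bp
  [211,224): 13 bp
  [224,238): 14 bp
  [238,245): 7 bp
  [245,256): 11 bp
  [256,274): 18 bp
  [274,285): 11 bp
  [285,295): 10 bp

[7,7,7,7,8,8,8,9,9,9,10,10,11,11,11,11,11,11,12,12,13,14,14,15,15,17,18]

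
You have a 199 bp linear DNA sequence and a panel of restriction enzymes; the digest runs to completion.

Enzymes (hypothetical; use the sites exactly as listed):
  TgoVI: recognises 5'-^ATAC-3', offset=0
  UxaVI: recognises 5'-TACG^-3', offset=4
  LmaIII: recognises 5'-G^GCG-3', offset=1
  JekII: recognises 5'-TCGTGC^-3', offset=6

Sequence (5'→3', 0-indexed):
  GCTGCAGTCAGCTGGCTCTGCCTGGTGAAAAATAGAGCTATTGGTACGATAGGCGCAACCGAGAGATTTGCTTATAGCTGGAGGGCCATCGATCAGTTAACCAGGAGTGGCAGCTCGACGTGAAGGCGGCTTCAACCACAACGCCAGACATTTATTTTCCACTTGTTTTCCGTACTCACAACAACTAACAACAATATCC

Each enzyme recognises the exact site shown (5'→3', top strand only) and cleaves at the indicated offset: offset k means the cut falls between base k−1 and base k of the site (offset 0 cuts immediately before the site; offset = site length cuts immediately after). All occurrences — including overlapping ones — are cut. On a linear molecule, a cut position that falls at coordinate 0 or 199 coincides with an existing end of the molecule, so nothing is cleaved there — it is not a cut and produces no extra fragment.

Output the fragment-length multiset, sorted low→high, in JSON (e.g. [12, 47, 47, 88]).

[4,48,73,74]

Per-enzyme occurrences:
  TgoVI (ATAC, off=0): no sites
  UxaVI (TACG, off=4): starts [44] → cuts [48]
  LmaIII (GGCG, off=1): starts [51, 124] → cuts [52, 125]
  JekII (TCGTGC, off=6): no sites

All cut coordinates (distinct, sorted): [48, 52, 125]

Fragment lengths:
  [0,48): 48 bp
  [48,52): 4 bp
  [52,125): 73 bp
  [125,199): 74 bp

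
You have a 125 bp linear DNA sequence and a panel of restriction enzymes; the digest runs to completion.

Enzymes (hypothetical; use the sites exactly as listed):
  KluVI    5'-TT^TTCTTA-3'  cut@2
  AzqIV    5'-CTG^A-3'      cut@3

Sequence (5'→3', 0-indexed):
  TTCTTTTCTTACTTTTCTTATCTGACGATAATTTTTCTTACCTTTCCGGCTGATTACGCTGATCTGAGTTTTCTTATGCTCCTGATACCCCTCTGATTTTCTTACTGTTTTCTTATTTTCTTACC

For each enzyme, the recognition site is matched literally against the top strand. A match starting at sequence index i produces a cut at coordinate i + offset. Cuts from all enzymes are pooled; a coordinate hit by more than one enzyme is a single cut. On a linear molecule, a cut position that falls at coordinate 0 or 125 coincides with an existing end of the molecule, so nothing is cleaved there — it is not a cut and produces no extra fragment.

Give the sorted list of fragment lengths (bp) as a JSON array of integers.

Site scan:
  KluVI (TTTTCTTA, off=2): starts [3, 12, 32, 68, 96, 107, 115] → cuts [5, 14, 34, 70, 98, 109, 117]
  AzqIV (CTGA, off=3): starts [21, 49, 58, 63, 81, 92] → cuts [24, 52, 61, 66, 84, 95]

All cut coordinates (distinct, sorted): [5, 14, 24, 34, 52, 61, 66, 70, 84, 95, 98, 109, 117]

Fragments:
  [0,5): 5 bp
  [5,14): 9 bp
  [14,24): 10 bp
  [24,34): 10 bp
  [34,52): 18 bp
  [52,61): 9 bp
  [61,66): 5 bp
  [66,70): 4 bp
  [70,84): 14 bp
  [84,95): 11 bp
  [95,98): 3 bp
  [98,109): 11 bp
  [109,117): 8 bp
  [117,125): 8 bp

[3,4,5,5,8,8,9,9,10,10,11,11,14,18]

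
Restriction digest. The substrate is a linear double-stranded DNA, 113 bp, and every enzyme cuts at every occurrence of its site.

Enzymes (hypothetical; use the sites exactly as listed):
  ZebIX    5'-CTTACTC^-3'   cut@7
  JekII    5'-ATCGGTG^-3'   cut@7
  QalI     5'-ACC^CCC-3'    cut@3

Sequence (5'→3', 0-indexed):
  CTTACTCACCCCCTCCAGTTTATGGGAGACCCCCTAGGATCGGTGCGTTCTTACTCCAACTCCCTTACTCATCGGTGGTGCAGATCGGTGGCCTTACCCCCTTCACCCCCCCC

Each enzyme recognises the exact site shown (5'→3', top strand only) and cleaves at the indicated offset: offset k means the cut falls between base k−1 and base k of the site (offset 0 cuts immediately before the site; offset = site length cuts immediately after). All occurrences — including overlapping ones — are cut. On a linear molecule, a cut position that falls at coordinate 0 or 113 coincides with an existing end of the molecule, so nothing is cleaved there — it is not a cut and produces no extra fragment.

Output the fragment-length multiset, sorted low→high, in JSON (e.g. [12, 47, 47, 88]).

[3,6,7,7,8,9,11,13,14,14,21]

Scan for sites:
  ZebIX (CTTACTC, off=7): starts [0, 49, 63] → cuts [7, 56, 70]
  JekII (ATCGGTG, off=7): starts [38, 70, 83] → cuts [45, 77, 90]
  QalI (ACCCCC, off=3): starts [7, 28, 95, 104] → cuts [10, 31, 98, 107]

All cut coordinates (distinct, sorted): [7, 10, 31, 45, 56, 70, 77, 90, 98, 107]

Fragment lengths:
  [0,7): 7 bp
  [7,10): 3 bp
  [10,31): 21 bp
  [31,45): 14 bp
  [45,56): 11 bp
  [56,70): 14 bp
  [70,77): 7 bp
  [77,90): 13 bp
  [90,98): 8 bp
  [98,107): 9 bp
  [107,113): 6 bp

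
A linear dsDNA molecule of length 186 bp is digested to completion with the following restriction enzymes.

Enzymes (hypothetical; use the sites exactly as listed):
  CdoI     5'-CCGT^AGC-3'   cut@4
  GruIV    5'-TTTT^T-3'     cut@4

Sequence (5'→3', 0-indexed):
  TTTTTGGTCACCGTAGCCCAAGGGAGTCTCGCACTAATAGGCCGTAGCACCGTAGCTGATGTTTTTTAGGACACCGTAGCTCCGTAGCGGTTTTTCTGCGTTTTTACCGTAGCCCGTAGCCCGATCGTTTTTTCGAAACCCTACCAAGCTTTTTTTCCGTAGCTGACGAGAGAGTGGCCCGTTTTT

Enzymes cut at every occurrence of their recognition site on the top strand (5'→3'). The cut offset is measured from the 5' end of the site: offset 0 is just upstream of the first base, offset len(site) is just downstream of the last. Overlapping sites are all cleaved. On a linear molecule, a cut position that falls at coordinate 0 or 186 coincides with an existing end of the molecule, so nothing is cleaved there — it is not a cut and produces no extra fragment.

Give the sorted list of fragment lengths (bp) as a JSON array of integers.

Site scan:
  CdoI CCGTAGC/4: at [10, 41, 49, 73, 81, 106, 113, 156] ⇒ [14, 45, 53, 77, 85, 110, 117, 160]
  GruIV TTTTT/4: at [0, 61, 62, 90, 100, 127, 128, 149, 150, 151, 181] ⇒ [4, 65, 66, 94, 104, 131, 132, 153, 154, 155, 185]

All cut coordinates (distinct, sorted): [4, 14, 45, 53, 65, 66, 77, 85, 94, 104, 110, 117, 131, 132, 153, 154, 155, 160, 185]

Fragment lengths:
  [0,4): 4 bp
  [4,14): 10 bp
  [14,45): 31 bp
  [45,53): 8 bp
  [53,65): 12 bp
  [65,66): 1 bp
  [66,77): 11 bp
  [77,85): 8 bp
  [85,94): 9 bp
  [94,104): 10 bp
  [104,110): 6 bp
  [110,117): 7 bp
  [117,131): 14 bp
  [131,132): 1 bp
  [132,153): 21 bp
  [153,154): 1 bp
  [154,155): 1 bp
  [155,160): 5 bp
  [160,185): 25 bp
  [185,186): 1 bp

[1,1,1,1,1,4,5,6,7,8,8,9,10,10,11,12,14,21,25,31]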